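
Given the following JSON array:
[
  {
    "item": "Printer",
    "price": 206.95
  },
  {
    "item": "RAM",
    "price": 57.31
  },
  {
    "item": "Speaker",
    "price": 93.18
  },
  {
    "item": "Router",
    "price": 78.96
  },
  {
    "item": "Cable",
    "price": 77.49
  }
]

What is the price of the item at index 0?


Array index 0 -> Printer
price = 206.95

ANSWER: 206.95


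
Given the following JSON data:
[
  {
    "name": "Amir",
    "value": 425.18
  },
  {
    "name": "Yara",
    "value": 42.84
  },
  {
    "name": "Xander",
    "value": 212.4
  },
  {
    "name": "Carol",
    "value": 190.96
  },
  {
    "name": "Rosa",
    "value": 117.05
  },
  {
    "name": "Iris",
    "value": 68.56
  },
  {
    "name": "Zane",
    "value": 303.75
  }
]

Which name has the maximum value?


Comparing values:
  Amir: 425.18
  Yara: 42.84
  Xander: 212.4
  Carol: 190.96
  Rosa: 117.05
  Iris: 68.56
  Zane: 303.75
Maximum: Amir (425.18)

ANSWER: Amir


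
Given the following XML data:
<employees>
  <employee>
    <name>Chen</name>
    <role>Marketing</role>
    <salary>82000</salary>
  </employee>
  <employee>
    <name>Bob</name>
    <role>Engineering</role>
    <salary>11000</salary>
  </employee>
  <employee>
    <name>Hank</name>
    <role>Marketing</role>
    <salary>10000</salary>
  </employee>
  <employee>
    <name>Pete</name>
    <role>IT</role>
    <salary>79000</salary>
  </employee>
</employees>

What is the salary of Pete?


Searching for <employee> with <name>Pete</name>
Found at position 4
<salary>79000</salary>

ANSWER: 79000


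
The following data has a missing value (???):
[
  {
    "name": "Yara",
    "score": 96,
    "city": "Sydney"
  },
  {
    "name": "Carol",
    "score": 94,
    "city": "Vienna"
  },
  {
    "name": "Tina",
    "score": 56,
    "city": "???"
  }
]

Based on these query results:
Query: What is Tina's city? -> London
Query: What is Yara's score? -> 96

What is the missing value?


The missing value is Tina's city
From query: Tina's city = London

ANSWER: London


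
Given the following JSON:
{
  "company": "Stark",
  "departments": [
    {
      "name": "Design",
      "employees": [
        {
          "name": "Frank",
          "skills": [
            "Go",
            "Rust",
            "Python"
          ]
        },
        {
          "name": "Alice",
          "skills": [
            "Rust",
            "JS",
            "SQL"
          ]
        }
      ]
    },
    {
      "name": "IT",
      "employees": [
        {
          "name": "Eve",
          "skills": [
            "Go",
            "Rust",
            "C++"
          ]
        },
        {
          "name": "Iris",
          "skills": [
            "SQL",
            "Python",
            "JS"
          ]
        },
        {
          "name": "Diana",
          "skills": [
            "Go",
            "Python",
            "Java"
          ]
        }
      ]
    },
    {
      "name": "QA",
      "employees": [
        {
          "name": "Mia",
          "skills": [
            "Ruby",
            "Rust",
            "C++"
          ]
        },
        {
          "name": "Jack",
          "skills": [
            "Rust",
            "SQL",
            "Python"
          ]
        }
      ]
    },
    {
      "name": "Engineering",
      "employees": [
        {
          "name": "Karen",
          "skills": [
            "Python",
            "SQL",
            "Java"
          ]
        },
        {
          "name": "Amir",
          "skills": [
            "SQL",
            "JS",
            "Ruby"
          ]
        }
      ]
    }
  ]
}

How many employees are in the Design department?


Path: departments[0].employees
Count: 2

ANSWER: 2


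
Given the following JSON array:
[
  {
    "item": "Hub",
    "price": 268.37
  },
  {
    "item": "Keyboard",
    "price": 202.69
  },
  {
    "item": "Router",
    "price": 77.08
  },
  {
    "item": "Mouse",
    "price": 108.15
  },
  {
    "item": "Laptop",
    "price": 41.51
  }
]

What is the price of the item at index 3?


Array index 3 -> Mouse
price = 108.15

ANSWER: 108.15


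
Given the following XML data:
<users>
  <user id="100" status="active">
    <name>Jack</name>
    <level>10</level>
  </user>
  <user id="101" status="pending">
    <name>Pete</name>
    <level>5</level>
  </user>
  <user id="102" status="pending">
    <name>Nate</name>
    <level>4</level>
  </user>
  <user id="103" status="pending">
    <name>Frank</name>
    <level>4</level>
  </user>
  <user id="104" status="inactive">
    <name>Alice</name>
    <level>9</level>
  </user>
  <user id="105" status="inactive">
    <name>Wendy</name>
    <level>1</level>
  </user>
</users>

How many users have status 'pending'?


Counting users with status='pending':
  Pete (id=101) -> MATCH
  Nate (id=102) -> MATCH
  Frank (id=103) -> MATCH
Count: 3

ANSWER: 3


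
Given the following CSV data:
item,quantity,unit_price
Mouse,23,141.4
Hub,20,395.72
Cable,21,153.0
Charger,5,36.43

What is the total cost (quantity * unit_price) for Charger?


Row: Charger
quantity = 5
unit_price = 36.43
total = 5 * 36.43 = 182.15

ANSWER: 182.15


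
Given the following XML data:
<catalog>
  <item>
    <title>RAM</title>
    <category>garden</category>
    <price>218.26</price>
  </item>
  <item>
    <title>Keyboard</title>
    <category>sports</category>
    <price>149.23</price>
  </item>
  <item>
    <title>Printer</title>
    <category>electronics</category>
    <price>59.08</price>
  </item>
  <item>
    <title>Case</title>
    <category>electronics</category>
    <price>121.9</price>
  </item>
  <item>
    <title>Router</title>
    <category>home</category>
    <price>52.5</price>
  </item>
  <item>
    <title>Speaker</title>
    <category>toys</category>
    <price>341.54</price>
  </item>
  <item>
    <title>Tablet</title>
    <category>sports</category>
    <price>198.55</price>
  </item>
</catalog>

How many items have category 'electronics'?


Scanning <item> elements for <category>electronics</category>:
  Item 3: Printer -> MATCH
  Item 4: Case -> MATCH
Count: 2

ANSWER: 2


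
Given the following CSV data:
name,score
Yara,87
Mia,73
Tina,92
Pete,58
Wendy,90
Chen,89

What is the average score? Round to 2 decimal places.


Scores: 87, 73, 92, 58, 90, 89
Sum = 489
Count = 6
Average = 489 / 6 = 81.50

ANSWER: 81.50


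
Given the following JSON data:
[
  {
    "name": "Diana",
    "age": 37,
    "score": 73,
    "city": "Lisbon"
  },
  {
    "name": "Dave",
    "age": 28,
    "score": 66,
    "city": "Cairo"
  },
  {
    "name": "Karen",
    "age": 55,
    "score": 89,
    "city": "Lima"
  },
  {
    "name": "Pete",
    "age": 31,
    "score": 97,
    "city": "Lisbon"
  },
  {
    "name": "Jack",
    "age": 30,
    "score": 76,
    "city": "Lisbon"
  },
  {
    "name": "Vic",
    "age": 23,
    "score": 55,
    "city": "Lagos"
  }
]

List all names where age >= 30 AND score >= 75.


Checking both conditions:
  Diana (age=37, score=73) -> no
  Dave (age=28, score=66) -> no
  Karen (age=55, score=89) -> YES
  Pete (age=31, score=97) -> YES
  Jack (age=30, score=76) -> YES
  Vic (age=23, score=55) -> no


ANSWER: Karen, Pete, Jack


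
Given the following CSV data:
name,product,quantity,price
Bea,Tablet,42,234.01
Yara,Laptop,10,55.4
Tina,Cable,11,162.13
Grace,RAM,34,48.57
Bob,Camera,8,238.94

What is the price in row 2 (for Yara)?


Row 2: Yara
Column 'price' = 55.4

ANSWER: 55.4


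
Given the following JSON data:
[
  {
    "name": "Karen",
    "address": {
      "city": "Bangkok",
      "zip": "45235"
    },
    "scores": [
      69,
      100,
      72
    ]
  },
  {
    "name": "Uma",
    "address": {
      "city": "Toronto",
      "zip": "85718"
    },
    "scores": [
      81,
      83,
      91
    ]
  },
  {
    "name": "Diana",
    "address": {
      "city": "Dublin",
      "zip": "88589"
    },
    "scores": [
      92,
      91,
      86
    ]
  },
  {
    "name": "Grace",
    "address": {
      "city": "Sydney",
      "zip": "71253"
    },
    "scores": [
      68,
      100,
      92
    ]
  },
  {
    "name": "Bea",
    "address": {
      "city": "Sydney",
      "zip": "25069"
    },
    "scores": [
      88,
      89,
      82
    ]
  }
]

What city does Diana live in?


Path: records[2].address.city
Value: Dublin

ANSWER: Dublin


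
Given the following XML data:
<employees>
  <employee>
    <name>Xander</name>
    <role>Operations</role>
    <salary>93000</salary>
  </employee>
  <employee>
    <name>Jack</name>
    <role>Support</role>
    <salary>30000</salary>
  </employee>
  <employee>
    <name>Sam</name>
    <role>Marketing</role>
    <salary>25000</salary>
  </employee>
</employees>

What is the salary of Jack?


Searching for <employee> with <name>Jack</name>
Found at position 2
<salary>30000</salary>

ANSWER: 30000


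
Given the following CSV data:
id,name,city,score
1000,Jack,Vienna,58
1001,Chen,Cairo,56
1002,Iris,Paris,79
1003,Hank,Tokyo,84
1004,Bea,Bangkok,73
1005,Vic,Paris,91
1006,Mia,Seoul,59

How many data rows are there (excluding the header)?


Counting rows (excluding header):
Header: id,name,city,score
Data rows: 7

ANSWER: 7


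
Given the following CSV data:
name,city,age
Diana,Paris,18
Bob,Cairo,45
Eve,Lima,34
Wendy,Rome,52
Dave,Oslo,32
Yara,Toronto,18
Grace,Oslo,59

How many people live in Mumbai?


Scanning city column for 'Mumbai':
Total matches: 0

ANSWER: 0


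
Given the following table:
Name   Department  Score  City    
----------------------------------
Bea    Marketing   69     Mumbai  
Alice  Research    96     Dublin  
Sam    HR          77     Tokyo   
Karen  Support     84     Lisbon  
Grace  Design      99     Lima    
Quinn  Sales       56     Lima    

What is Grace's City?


Row 5: Grace
City = Lima

ANSWER: Lima


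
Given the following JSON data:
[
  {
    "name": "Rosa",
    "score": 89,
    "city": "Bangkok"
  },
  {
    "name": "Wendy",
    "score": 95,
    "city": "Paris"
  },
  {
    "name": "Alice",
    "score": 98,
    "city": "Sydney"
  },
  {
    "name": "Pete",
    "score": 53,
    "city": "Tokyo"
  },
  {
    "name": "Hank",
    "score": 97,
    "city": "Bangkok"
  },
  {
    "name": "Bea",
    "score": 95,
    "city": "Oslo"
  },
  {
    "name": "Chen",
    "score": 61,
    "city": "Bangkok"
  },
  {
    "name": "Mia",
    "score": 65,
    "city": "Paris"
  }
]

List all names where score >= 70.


Filtering records where score >= 70:
  Rosa (score=89) -> YES
  Wendy (score=95) -> YES
  Alice (score=98) -> YES
  Pete (score=53) -> no
  Hank (score=97) -> YES
  Bea (score=95) -> YES
  Chen (score=61) -> no
  Mia (score=65) -> no


ANSWER: Rosa, Wendy, Alice, Hank, Bea


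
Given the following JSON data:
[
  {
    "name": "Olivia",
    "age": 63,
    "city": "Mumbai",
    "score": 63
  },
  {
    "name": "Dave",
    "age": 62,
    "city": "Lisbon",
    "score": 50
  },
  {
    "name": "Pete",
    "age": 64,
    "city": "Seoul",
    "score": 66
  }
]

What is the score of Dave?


Looking up record where name = Dave
Record index: 1
Field 'score' = 50

ANSWER: 50


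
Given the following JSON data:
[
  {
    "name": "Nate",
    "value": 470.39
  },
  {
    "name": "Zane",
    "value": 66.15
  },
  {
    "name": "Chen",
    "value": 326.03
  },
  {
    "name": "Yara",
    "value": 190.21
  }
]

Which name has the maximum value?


Comparing values:
  Nate: 470.39
  Zane: 66.15
  Chen: 326.03
  Yara: 190.21
Maximum: Nate (470.39)

ANSWER: Nate


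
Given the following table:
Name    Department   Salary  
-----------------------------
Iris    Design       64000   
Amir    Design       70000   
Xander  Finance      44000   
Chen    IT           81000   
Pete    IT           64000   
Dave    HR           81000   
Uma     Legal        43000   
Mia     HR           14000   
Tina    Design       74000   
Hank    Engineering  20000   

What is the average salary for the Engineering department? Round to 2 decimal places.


Engineering department members:
  Hank: 20000
Sum = 20000
Count = 1
Average = 20000 / 1 = 20000.00

ANSWER: 20000.00


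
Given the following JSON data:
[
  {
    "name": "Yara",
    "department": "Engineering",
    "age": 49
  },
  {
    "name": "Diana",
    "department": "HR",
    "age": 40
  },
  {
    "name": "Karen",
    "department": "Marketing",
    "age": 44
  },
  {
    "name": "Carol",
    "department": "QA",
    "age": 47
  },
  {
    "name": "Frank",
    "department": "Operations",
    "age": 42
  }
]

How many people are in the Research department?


Scanning records for department = Research
  No matches found
Count: 0

ANSWER: 0


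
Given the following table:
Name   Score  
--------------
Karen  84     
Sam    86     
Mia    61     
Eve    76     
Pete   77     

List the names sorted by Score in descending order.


Sorting by Score (descending):
  Sam: 86
  Karen: 84
  Pete: 77
  Eve: 76
  Mia: 61


ANSWER: Sam, Karen, Pete, Eve, Mia


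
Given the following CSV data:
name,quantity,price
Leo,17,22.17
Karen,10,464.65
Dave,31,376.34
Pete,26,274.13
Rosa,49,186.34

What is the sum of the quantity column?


Values in 'quantity' column:
  Row 1: 17
  Row 2: 10
  Row 3: 31
  Row 4: 26
  Row 5: 49
Sum = 17 + 10 + 31 + 26 + 49 = 133

ANSWER: 133


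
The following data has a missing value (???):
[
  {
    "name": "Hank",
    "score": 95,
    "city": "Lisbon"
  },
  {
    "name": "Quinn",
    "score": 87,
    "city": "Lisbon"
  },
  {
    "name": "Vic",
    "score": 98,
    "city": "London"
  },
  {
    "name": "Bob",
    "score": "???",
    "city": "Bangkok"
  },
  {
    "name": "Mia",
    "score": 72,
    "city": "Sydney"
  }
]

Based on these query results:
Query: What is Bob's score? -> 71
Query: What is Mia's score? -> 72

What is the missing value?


The missing value is Bob's score
From query: Bob's score = 71

ANSWER: 71


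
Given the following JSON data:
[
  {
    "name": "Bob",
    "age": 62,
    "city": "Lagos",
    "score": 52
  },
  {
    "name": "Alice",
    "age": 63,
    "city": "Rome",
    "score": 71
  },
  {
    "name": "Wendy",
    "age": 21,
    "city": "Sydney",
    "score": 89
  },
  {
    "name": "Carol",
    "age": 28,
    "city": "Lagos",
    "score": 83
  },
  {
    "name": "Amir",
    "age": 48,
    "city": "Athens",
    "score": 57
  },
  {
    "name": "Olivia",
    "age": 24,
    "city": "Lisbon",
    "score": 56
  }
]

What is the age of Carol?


Looking up record where name = Carol
Record index: 3
Field 'age' = 28

ANSWER: 28


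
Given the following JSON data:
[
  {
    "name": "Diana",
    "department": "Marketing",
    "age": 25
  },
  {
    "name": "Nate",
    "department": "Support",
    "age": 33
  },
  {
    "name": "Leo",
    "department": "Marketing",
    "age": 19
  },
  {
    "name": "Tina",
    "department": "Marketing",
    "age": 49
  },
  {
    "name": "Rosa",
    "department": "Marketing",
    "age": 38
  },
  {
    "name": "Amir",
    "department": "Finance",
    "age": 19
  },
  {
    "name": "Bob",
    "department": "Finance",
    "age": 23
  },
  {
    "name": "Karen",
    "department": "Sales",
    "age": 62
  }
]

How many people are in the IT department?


Scanning records for department = IT
  No matches found
Count: 0

ANSWER: 0


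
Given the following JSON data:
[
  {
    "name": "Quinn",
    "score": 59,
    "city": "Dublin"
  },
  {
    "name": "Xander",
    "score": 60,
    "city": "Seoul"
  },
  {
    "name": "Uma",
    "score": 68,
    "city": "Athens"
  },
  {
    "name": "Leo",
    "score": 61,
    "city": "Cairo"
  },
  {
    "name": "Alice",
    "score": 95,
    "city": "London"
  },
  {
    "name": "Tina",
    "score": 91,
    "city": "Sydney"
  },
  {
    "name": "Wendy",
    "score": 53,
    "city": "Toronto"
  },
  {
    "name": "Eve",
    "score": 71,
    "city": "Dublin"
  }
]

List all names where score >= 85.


Filtering records where score >= 85:
  Quinn (score=59) -> no
  Xander (score=60) -> no
  Uma (score=68) -> no
  Leo (score=61) -> no
  Alice (score=95) -> YES
  Tina (score=91) -> YES
  Wendy (score=53) -> no
  Eve (score=71) -> no


ANSWER: Alice, Tina


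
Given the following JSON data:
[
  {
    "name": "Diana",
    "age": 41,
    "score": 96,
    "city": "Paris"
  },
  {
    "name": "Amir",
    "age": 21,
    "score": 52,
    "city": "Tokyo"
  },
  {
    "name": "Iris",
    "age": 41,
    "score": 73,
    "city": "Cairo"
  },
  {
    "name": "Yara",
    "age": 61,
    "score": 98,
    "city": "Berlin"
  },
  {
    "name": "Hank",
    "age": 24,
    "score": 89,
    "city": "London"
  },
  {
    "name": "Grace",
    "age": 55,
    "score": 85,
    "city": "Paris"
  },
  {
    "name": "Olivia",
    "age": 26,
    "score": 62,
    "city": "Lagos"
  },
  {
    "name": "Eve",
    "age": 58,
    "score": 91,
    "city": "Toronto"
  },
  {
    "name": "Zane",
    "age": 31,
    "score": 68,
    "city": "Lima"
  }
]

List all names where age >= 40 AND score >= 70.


Checking both conditions:
  Diana (age=41, score=96) -> YES
  Amir (age=21, score=52) -> no
  Iris (age=41, score=73) -> YES
  Yara (age=61, score=98) -> YES
  Hank (age=24, score=89) -> no
  Grace (age=55, score=85) -> YES
  Olivia (age=26, score=62) -> no
  Eve (age=58, score=91) -> YES
  Zane (age=31, score=68) -> no


ANSWER: Diana, Iris, Yara, Grace, Eve


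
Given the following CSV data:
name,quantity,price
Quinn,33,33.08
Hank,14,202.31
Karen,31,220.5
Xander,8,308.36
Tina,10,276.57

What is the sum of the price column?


Values in 'price' column:
  Row 1: 33.08
  Row 2: 202.31
  Row 3: 220.5
  Row 4: 308.36
  Row 5: 276.57
Sum = 33.08 + 202.31 + 220.5 + 308.36 + 276.57 = 1040.82

ANSWER: 1040.82


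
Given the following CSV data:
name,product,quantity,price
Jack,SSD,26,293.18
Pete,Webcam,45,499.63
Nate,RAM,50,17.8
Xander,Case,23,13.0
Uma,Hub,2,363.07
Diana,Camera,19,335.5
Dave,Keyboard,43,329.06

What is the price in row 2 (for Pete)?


Row 2: Pete
Column 'price' = 499.63

ANSWER: 499.63


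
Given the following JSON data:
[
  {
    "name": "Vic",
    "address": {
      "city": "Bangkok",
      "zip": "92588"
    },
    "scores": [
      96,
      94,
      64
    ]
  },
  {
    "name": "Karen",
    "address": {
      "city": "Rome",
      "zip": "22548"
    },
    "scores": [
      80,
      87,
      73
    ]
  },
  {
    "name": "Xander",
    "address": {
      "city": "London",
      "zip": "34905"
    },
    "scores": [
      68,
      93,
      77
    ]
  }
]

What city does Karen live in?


Path: records[1].address.city
Value: Rome

ANSWER: Rome


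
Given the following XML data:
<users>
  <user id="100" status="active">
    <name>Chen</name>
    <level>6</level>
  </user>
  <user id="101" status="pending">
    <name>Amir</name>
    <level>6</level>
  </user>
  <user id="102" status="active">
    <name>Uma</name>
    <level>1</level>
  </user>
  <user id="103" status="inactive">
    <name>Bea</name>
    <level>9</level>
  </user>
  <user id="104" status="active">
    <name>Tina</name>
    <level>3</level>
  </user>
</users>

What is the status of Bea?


Finding user with name = Bea
user id="103" status="inactive"

ANSWER: inactive


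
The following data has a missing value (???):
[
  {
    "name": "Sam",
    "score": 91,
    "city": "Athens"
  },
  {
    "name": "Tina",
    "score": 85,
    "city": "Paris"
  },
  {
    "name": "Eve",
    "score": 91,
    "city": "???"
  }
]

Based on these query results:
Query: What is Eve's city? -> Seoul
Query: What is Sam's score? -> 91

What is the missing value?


The missing value is Eve's city
From query: Eve's city = Seoul

ANSWER: Seoul


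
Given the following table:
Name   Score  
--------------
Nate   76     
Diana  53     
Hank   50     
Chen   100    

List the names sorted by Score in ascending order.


Sorting by Score (ascending):
  Hank: 50
  Diana: 53
  Nate: 76
  Chen: 100


ANSWER: Hank, Diana, Nate, Chen


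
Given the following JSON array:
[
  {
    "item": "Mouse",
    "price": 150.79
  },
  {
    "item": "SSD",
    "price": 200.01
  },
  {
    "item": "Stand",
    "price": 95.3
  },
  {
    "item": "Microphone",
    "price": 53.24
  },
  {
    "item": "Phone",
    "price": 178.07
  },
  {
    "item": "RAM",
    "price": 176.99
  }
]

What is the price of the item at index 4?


Array index 4 -> Phone
price = 178.07

ANSWER: 178.07


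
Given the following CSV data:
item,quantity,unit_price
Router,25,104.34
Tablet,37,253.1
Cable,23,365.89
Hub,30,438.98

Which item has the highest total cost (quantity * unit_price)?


Computing row totals:
  Router: 2608.5
  Tablet: 9364.7
  Cable: 8415.47
  Hub: 13169.4
Maximum: Hub (13169.4)

ANSWER: Hub


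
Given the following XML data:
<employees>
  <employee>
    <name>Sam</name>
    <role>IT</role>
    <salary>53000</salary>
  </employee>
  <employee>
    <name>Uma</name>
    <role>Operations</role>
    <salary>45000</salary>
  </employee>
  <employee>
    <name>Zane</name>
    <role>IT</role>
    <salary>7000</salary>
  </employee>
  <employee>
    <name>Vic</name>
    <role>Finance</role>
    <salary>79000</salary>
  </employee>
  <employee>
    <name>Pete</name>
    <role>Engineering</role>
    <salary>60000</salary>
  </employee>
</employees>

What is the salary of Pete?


Searching for <employee> with <name>Pete</name>
Found at position 5
<salary>60000</salary>

ANSWER: 60000


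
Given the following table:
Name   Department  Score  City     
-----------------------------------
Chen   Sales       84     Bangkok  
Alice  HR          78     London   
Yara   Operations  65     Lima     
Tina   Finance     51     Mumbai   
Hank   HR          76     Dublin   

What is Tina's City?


Row 4: Tina
City = Mumbai

ANSWER: Mumbai


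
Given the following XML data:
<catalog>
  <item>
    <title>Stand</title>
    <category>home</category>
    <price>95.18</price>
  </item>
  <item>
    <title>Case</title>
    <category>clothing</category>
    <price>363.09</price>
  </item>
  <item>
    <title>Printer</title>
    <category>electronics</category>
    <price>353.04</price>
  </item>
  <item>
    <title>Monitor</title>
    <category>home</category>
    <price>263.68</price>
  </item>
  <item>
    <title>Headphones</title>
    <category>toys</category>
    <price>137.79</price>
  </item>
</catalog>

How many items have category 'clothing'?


Scanning <item> elements for <category>clothing</category>:
  Item 2: Case -> MATCH
Count: 1

ANSWER: 1


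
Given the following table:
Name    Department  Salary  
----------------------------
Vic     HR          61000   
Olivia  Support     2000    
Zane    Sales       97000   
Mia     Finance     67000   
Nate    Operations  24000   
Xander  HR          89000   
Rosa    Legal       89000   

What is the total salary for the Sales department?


Sales department members:
  Zane: 97000
Total = 97000 = 97000

ANSWER: 97000


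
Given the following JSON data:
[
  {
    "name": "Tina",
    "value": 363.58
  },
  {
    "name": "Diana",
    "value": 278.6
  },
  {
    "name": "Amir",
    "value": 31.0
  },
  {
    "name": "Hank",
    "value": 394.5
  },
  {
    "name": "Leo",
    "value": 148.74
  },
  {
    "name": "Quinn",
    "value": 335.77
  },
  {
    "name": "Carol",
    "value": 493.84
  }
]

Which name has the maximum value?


Comparing values:
  Tina: 363.58
  Diana: 278.6
  Amir: 31.0
  Hank: 394.5
  Leo: 148.74
  Quinn: 335.77
  Carol: 493.84
Maximum: Carol (493.84)

ANSWER: Carol


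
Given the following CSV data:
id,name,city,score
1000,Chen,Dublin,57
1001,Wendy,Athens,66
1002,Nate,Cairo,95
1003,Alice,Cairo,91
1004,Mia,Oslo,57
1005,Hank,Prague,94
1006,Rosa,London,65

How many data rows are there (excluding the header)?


Counting rows (excluding header):
Header: id,name,city,score
Data rows: 7

ANSWER: 7


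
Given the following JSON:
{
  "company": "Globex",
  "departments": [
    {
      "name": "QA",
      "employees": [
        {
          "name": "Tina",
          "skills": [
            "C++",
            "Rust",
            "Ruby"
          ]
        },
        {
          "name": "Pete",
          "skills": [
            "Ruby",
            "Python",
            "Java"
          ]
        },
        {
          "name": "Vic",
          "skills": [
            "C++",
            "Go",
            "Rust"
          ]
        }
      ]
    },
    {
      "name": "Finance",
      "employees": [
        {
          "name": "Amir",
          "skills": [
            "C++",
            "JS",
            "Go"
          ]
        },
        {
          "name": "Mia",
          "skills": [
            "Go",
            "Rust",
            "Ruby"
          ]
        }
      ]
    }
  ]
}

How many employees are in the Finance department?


Path: departments[1].employees
Count: 2

ANSWER: 2


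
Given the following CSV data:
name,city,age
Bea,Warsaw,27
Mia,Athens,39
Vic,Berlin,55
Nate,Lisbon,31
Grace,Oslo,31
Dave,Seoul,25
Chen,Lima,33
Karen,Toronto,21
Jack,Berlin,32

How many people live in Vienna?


Scanning city column for 'Vienna':
Total matches: 0

ANSWER: 0


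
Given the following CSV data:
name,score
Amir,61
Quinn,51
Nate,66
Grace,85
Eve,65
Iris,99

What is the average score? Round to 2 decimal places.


Scores: 61, 51, 66, 85, 65, 99
Sum = 427
Count = 6
Average = 427 / 6 = 71.17

ANSWER: 71.17


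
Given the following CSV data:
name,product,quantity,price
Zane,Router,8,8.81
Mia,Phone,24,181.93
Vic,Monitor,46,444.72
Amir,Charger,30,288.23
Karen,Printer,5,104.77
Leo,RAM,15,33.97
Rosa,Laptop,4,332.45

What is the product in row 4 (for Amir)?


Row 4: Amir
Column 'product' = Charger

ANSWER: Charger


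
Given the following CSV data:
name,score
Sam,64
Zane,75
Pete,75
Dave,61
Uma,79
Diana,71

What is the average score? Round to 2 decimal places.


Scores: 64, 75, 75, 61, 79, 71
Sum = 425
Count = 6
Average = 425 / 6 = 70.83

ANSWER: 70.83


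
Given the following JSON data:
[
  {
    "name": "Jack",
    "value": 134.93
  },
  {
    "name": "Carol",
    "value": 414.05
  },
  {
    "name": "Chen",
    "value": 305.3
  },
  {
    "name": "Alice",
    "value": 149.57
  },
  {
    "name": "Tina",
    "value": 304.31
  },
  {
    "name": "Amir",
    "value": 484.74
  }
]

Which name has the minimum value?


Comparing values:
  Jack: 134.93
  Carol: 414.05
  Chen: 305.3
  Alice: 149.57
  Tina: 304.31
  Amir: 484.74
Minimum: Jack (134.93)

ANSWER: Jack


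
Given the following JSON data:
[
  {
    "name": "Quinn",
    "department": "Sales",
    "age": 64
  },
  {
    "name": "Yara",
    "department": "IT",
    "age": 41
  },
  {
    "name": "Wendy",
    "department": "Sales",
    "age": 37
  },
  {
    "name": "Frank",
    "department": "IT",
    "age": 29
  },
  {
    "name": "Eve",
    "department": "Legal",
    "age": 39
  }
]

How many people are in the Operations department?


Scanning records for department = Operations
  No matches found
Count: 0

ANSWER: 0


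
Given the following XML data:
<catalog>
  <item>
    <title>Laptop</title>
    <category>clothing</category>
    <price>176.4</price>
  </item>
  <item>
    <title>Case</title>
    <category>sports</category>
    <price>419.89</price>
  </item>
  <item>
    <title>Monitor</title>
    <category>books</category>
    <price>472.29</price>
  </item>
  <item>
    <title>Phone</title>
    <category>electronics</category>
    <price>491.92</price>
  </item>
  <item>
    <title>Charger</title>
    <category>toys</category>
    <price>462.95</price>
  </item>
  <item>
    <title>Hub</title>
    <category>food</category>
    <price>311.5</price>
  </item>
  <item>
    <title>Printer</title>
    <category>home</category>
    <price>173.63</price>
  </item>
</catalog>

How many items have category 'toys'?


Scanning <item> elements for <category>toys</category>:
  Item 5: Charger -> MATCH
Count: 1

ANSWER: 1


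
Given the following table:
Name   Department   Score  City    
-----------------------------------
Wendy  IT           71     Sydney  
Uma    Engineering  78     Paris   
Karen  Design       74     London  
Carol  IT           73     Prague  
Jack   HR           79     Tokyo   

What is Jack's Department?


Row 5: Jack
Department = HR

ANSWER: HR


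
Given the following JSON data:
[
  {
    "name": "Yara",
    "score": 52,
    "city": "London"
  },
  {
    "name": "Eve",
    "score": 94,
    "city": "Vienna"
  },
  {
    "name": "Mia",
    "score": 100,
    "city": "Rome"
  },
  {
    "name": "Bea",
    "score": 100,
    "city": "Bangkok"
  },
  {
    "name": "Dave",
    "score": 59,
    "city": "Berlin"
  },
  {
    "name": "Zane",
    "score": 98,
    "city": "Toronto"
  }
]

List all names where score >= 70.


Filtering records where score >= 70:
  Yara (score=52) -> no
  Eve (score=94) -> YES
  Mia (score=100) -> YES
  Bea (score=100) -> YES
  Dave (score=59) -> no
  Zane (score=98) -> YES


ANSWER: Eve, Mia, Bea, Zane


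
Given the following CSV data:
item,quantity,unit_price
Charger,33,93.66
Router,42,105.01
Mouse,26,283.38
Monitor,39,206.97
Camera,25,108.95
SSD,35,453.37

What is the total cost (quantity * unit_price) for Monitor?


Row: Monitor
quantity = 39
unit_price = 206.97
total = 39 * 206.97 = 8071.83

ANSWER: 8071.83


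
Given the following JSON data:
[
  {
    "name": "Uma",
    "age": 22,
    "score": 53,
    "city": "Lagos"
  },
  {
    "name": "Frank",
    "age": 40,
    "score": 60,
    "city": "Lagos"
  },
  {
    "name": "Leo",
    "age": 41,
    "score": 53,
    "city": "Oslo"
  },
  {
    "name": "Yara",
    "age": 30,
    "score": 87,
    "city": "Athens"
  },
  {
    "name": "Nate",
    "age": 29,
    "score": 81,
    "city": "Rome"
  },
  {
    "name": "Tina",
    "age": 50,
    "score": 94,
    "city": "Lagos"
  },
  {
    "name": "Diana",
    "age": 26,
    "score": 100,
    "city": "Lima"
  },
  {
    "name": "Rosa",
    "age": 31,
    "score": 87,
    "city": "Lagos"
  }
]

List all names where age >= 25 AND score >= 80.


Checking both conditions:
  Uma (age=22, score=53) -> no
  Frank (age=40, score=60) -> no
  Leo (age=41, score=53) -> no
  Yara (age=30, score=87) -> YES
  Nate (age=29, score=81) -> YES
  Tina (age=50, score=94) -> YES
  Diana (age=26, score=100) -> YES
  Rosa (age=31, score=87) -> YES


ANSWER: Yara, Nate, Tina, Diana, Rosa


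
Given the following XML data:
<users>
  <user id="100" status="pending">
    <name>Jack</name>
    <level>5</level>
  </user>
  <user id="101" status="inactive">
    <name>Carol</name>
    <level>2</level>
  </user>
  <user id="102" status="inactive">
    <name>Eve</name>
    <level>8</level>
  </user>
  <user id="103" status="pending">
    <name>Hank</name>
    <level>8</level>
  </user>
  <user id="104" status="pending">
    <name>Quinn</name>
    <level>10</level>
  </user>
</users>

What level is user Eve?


Finding user: Eve
<level>8</level>

ANSWER: 8


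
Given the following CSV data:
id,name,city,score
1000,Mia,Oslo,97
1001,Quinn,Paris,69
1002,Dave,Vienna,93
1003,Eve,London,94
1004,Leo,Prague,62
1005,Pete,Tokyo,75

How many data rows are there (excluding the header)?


Counting rows (excluding header):
Header: id,name,city,score
Data rows: 6

ANSWER: 6


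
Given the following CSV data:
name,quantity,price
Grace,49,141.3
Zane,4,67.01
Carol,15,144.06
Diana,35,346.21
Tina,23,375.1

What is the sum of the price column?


Values in 'price' column:
  Row 1: 141.3
  Row 2: 67.01
  Row 3: 144.06
  Row 4: 346.21
  Row 5: 375.1
Sum = 141.3 + 67.01 + 144.06 + 346.21 + 375.1 = 1073.68

ANSWER: 1073.68


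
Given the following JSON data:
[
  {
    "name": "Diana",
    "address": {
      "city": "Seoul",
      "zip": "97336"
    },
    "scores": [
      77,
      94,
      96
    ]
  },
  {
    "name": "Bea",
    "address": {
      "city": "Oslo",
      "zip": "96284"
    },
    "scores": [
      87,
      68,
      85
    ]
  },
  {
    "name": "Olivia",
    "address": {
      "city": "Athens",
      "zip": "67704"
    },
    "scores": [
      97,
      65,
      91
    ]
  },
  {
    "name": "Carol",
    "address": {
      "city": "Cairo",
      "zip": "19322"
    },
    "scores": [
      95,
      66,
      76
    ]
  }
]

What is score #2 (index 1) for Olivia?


Path: records[2].scores[1]
Value: 65

ANSWER: 65


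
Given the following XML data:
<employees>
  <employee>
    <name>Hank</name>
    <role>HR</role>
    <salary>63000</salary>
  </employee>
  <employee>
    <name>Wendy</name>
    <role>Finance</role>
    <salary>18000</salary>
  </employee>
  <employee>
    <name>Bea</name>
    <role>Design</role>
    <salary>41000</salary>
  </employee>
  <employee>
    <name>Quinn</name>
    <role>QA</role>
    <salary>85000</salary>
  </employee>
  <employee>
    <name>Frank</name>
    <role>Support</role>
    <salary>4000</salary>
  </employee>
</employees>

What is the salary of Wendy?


Searching for <employee> with <name>Wendy</name>
Found at position 2
<salary>18000</salary>

ANSWER: 18000


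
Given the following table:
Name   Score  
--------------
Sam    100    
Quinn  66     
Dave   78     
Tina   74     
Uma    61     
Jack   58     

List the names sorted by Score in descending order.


Sorting by Score (descending):
  Sam: 100
  Dave: 78
  Tina: 74
  Quinn: 66
  Uma: 61
  Jack: 58


ANSWER: Sam, Dave, Tina, Quinn, Uma, Jack


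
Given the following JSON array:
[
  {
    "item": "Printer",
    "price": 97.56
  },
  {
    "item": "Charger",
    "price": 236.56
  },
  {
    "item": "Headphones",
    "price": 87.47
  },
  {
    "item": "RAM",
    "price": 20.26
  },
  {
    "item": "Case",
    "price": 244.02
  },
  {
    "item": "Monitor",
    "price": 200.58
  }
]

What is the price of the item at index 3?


Array index 3 -> RAM
price = 20.26

ANSWER: 20.26


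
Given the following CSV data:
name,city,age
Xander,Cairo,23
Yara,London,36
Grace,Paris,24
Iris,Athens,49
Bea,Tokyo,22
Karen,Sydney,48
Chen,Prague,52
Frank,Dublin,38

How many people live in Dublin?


Scanning city column for 'Dublin':
  Row 8: Frank -> MATCH
Total matches: 1

ANSWER: 1


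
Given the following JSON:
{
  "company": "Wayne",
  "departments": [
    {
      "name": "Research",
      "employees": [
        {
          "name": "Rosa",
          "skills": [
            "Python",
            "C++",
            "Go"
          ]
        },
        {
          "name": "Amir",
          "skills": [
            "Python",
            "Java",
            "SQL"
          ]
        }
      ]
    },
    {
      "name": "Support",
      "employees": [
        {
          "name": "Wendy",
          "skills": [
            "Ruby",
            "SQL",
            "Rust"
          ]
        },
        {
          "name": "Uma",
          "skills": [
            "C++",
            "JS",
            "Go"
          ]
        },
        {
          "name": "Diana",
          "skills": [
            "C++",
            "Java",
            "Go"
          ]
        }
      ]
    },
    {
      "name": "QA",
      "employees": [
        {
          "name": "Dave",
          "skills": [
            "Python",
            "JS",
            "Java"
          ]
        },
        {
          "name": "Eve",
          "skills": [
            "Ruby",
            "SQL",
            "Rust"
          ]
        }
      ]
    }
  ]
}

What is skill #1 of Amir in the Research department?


Path: departments[0].employees[1].skills[0]
Value: Python

ANSWER: Python


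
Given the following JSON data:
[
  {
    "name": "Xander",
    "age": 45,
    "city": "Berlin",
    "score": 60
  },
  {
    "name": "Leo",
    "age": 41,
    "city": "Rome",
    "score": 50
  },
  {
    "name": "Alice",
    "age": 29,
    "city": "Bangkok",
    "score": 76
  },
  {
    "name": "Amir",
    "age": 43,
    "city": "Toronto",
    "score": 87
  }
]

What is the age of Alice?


Looking up record where name = Alice
Record index: 2
Field 'age' = 29

ANSWER: 29


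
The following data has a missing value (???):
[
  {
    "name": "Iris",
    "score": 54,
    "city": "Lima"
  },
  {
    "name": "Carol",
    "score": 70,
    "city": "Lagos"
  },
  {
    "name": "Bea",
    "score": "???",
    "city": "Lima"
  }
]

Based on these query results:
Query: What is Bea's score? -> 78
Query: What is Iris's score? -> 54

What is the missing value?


The missing value is Bea's score
From query: Bea's score = 78

ANSWER: 78


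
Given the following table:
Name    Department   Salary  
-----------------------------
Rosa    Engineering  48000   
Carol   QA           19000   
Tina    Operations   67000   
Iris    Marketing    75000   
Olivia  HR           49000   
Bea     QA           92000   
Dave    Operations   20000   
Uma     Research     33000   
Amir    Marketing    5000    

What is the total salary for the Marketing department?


Marketing department members:
  Iris: 75000
  Amir: 5000
Total = 75000 + 5000 = 80000

ANSWER: 80000


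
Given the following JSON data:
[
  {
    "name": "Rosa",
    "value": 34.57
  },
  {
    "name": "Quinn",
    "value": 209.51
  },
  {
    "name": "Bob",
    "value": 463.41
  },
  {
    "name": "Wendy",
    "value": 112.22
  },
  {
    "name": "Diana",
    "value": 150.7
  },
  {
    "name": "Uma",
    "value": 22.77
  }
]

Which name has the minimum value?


Comparing values:
  Rosa: 34.57
  Quinn: 209.51
  Bob: 463.41
  Wendy: 112.22
  Diana: 150.7
  Uma: 22.77
Minimum: Uma (22.77)

ANSWER: Uma


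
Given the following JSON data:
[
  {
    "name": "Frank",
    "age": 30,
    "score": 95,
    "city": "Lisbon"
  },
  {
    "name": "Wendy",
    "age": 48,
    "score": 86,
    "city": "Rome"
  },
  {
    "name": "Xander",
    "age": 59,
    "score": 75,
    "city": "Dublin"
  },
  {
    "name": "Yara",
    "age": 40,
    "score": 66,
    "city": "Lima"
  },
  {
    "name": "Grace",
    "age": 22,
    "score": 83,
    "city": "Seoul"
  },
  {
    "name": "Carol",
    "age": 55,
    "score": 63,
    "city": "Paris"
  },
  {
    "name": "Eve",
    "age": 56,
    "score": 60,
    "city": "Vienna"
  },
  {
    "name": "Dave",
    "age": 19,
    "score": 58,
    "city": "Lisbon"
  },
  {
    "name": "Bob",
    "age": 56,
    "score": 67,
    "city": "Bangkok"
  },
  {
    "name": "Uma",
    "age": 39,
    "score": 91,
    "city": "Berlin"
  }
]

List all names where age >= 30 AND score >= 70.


Checking both conditions:
  Frank (age=30, score=95) -> YES
  Wendy (age=48, score=86) -> YES
  Xander (age=59, score=75) -> YES
  Yara (age=40, score=66) -> no
  Grace (age=22, score=83) -> no
  Carol (age=55, score=63) -> no
  Eve (age=56, score=60) -> no
  Dave (age=19, score=58) -> no
  Bob (age=56, score=67) -> no
  Uma (age=39, score=91) -> YES


ANSWER: Frank, Wendy, Xander, Uma


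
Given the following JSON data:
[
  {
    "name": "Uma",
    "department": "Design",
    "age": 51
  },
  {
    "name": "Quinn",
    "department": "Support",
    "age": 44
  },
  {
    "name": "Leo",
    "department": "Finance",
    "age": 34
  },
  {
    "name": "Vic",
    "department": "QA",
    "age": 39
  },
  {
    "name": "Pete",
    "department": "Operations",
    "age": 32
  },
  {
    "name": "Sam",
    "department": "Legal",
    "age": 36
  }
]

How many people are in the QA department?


Scanning records for department = QA
  Record 3: Vic
Count: 1

ANSWER: 1


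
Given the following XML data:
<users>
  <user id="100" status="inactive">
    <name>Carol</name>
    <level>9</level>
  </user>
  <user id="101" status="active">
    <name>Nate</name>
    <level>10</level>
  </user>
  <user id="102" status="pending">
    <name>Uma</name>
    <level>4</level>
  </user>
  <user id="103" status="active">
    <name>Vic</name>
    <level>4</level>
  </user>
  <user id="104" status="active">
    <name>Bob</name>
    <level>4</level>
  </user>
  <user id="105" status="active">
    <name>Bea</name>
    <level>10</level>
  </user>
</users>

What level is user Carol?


Finding user: Carol
<level>9</level>

ANSWER: 9


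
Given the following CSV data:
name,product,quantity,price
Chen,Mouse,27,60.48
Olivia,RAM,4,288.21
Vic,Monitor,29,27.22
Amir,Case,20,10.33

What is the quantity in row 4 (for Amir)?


Row 4: Amir
Column 'quantity' = 20

ANSWER: 20


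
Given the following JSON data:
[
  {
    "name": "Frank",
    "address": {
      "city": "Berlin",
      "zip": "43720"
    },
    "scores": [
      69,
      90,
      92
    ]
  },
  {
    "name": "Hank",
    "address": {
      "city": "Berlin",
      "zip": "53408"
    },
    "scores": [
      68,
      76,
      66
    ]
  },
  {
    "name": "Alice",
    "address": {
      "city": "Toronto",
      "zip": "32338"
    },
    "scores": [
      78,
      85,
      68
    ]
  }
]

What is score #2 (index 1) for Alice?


Path: records[2].scores[1]
Value: 85

ANSWER: 85
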